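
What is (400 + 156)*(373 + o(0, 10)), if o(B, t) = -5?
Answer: 204608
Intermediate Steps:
(400 + 156)*(373 + o(0, 10)) = (400 + 156)*(373 - 5) = 556*368 = 204608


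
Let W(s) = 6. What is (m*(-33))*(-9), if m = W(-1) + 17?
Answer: 6831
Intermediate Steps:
m = 23 (m = 6 + 17 = 23)
(m*(-33))*(-9) = (23*(-33))*(-9) = -759*(-9) = 6831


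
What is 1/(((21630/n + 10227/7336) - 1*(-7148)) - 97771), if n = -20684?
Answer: -5419208/491102998813 ≈ -1.1035e-5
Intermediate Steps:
1/(((21630/n + 10227/7336) - 1*(-7148)) - 97771) = 1/(((21630/(-20684) + 10227/7336) - 1*(-7148)) - 97771) = 1/(((21630*(-1/20684) + 10227*(1/7336)) + 7148) - 97771) = 1/(((-10815/10342 + 1461/1048) + 7148) - 97771) = 1/((1887771/5419208 + 7148) - 97771) = 1/(38738386555/5419208 - 97771) = 1/(-491102998813/5419208) = -5419208/491102998813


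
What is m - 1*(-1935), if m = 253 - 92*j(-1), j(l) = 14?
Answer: 900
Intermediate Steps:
m = -1035 (m = 253 - 92*14 = 253 - 1288 = -1035)
m - 1*(-1935) = -1035 - 1*(-1935) = -1035 + 1935 = 900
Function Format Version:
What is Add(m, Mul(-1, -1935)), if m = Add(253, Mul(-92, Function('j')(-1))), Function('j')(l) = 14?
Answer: 900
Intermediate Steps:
m = -1035 (m = Add(253, Mul(-92, 14)) = Add(253, -1288) = -1035)
Add(m, Mul(-1, -1935)) = Add(-1035, Mul(-1, -1935)) = Add(-1035, 1935) = 900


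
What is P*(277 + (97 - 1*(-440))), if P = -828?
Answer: -673992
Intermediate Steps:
P*(277 + (97 - 1*(-440))) = -828*(277 + (97 - 1*(-440))) = -828*(277 + (97 + 440)) = -828*(277 + 537) = -828*814 = -673992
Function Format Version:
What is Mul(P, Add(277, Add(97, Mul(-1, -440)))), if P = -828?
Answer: -673992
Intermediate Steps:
Mul(P, Add(277, Add(97, Mul(-1, -440)))) = Mul(-828, Add(277, Add(97, Mul(-1, -440)))) = Mul(-828, Add(277, Add(97, 440))) = Mul(-828, Add(277, 537)) = Mul(-828, 814) = -673992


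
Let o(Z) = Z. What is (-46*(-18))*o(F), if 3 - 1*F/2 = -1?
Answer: 6624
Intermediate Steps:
F = 8 (F = 6 - 2*(-1) = 6 + 2 = 8)
(-46*(-18))*o(F) = -46*(-18)*8 = 828*8 = 6624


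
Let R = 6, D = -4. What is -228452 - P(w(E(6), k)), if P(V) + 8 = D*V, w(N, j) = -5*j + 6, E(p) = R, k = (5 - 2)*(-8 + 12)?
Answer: -228660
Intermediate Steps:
k = 12 (k = 3*4 = 12)
E(p) = 6
w(N, j) = 6 - 5*j
P(V) = -8 - 4*V
-228452 - P(w(E(6), k)) = -228452 - (-8 - 4*(6 - 5*12)) = -228452 - (-8 - 4*(6 - 60)) = -228452 - (-8 - 4*(-54)) = -228452 - (-8 + 216) = -228452 - 1*208 = -228452 - 208 = -228660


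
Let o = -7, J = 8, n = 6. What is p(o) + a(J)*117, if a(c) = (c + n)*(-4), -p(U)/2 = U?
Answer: -6538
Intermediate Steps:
p(U) = -2*U
a(c) = -24 - 4*c (a(c) = (c + 6)*(-4) = (6 + c)*(-4) = -24 - 4*c)
p(o) + a(J)*117 = -2*(-7) + (-24 - 4*8)*117 = 14 + (-24 - 32)*117 = 14 - 56*117 = 14 - 6552 = -6538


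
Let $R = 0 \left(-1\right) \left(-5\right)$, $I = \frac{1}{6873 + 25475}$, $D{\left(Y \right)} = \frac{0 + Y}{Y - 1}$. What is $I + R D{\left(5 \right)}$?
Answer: $\frac{1}{32348} \approx 3.0914 \cdot 10^{-5}$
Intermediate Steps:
$D{\left(Y \right)} = \frac{Y}{-1 + Y}$
$I = \frac{1}{32348} \approx 3.0914 \cdot 10^{-5}$
$R = 0$ ($R = 0 \left(-5\right) = 0$)
$I + R D{\left(5 \right)} = \frac{1}{32348} + 0 \frac{5}{-1 + 5} = \frac{1}{32348} + 0 \cdot \frac{5}{4} = \frac{1}{32348} + 0 = \frac{1}{32348}$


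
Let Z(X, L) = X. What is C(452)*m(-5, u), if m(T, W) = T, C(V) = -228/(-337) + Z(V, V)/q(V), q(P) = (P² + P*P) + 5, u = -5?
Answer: -466580440/137702581 ≈ -3.3883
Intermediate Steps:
q(P) = 5 + 2*P² (q(P) = (P² + P²) + 5 = 2*P² + 5 = 5 + 2*P²)
C(V) = 228/337 + V/(5 + 2*V²) (C(V) = -228/(-337) + V/(5 + 2*V²) = -228*(-1/337) + V/(5 + 2*V²) = 228/337 + V/(5 + 2*V²))
C(452)*m(-5, u) = ((1140 + 337*452 + 456*452²)/(337*(5 + 2*452²)))*(-5) = ((1140 + 152324 + 456*204304)/(337*(5 + 2*204304)))*(-5) = ((1140 + 152324 + 93162624)/(337*(5 + 408608)))*(-5) = ((1/337)*93316088/408613)*(-5) = ((1/337)*(1/408613)*93316088)*(-5) = (93316088/137702581)*(-5) = -466580440/137702581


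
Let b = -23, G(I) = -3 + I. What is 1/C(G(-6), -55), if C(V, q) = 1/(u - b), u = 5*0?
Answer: 23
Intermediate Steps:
u = 0
C(V, q) = 1/23 (C(V, q) = 1/(0 - 1*(-23)) = 1/(0 + 23) = 1/23)
1/C(G(-6), -55) = 1/(1/23) = 23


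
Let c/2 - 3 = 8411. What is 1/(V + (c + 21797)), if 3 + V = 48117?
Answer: 1/86739 ≈ 1.1529e-5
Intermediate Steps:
c = 16828 (c = 6 + 2*8411 = 6 + 16822 = 16828)
V = 48114 (V = -3 + 48117 = 48114)
1/(V + (c + 21797)) = 1/(48114 + (16828 + 21797)) = 1/(48114 + 38625) = 1/86739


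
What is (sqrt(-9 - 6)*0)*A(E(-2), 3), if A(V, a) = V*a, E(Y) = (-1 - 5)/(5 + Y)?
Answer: 0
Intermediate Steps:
E(Y) = -6/(5 + Y)
(sqrt(-9 - 6)*0)*A(E(-2), 3) = (sqrt(-9 - 6)*0)*(-6/(5 - 2)*3) = (sqrt(-15)*0)*(-6/3*3) = ((I*sqrt(15))*0)*(-6*1/3*3) = 0*(-2*3) = 0*(-6) = 0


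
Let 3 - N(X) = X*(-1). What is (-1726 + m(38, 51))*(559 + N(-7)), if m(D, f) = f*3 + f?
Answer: -844710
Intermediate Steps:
m(D, f) = 4*f (m(D, f) = 3*f + f = 4*f)
N(X) = 3 + X (N(X) = 3 - X*(-1) = 3 - (-1)*X = 3 + X)
(-1726 + m(38, 51))*(559 + N(-7)) = (-1726 + 4*51)*(559 + (3 - 7)) = (-1726 + 204)*(559 - 4) = -1522*555 = -844710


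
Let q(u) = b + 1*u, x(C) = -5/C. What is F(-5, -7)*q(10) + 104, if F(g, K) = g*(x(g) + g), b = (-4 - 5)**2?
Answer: 1924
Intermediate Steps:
b = 81 (b = (-9)**2 = 81)
q(u) = 81 + u (q(u) = 81 + 1*u = 81 + u)
F(g, K) = g*(g - 5/g) (F(g, K) = g*(-5/g + g) = g*(g - 5/g))
F(-5, -7)*q(10) + 104 = (-5 + (-5)**2)*(81 + 10) + 104 = (-5 + 25)*91 + 104 = 20*91 + 104 = 1820 + 104 = 1924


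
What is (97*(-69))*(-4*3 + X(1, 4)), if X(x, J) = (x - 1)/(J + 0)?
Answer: 80316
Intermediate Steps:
X(x, J) = (-1 + x)/J
(97*(-69))*(-4*3 + X(1, 4)) = (97*(-69))*(-4*3 + (-1 + 1)/4) = -6693*(-12 + (1/4)*0) = -6693*(-12 + 0) = -6693*(-12) = 80316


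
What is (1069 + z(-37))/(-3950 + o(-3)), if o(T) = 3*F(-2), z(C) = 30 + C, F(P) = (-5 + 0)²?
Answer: -1062/3875 ≈ -0.27406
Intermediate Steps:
F(P) = 25 (F(P) = (-5)² = 25)
o(T) = 75 (o(T) = 3*25 = 75)
(1069 + z(-37))/(-3950 + o(-3)) = (1069 + (30 - 37))/(-3950 + 75) = (1069 - 7)/(-3875) = 1062*(-1/3875) = -1062/3875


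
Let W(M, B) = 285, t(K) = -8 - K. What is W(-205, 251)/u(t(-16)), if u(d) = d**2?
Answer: 285/64 ≈ 4.4531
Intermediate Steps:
W(-205, 251)/u(t(-16)) = 285/((-8 - 1*(-16))**2) = 285/((-8 + 16)**2) = 285/(8**2) = 285/64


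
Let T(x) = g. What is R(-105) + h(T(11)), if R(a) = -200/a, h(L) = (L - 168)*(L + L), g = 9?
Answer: -60062/21 ≈ -2860.1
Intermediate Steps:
T(x) = 9
h(L) = 2*L*(-168 + L) (h(L) = (-168 + L)*(2*L) = 2*L*(-168 + L))
R(-105) + h(T(11)) = -200/(-105) + 2*9*(-168 + 9) = -200*(-1/105) + 2*9*(-159) = 40/21 - 2862 = -60062/21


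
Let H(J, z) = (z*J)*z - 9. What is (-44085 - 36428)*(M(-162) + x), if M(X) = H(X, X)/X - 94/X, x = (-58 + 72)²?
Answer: -344868015479/162 ≈ -2.1288e+9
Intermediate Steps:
x = 196 (x = 14² = 196)
H(J, z) = -9 + J*z² (H(J, z) = (J*z)*z - 9 = J*z² - 9 = -9 + J*z²)
M(X) = -94/X + (-9 + X³)/X (M(X) = (-9 + X*X²)/X - 94/X = (-9 + X³)/X - 94/X = -94/X + (-9 + X³)/X)
(-44085 - 36428)*(M(-162) + x) = (-44085 - 36428)*((-103 + (-162)³)/(-162) + 196) = -80513*(-(-103 - 4251528)/162 + 196) = -80513*(-1/162*(-4251631) + 196) = -80513*(4251631/162 + 196) = -80513*4283383/162 = -344868015479/162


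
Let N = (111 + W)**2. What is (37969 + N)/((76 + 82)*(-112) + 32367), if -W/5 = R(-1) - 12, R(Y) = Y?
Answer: 68945/14671 ≈ 4.6994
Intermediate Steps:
W = 65 (W = -5*(-1 - 12) = -5*(-13) = 65)
N = 30976 (N = (111 + 65)**2 = 176**2 = 30976)
(37969 + N)/((76 + 82)*(-112) + 32367) = (37969 + 30976)/((76 + 82)*(-112) + 32367) = 68945/(158*(-112) + 32367) = 68945/(-17696 + 32367) = 68945/14671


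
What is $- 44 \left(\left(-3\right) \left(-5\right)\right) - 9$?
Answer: $-669$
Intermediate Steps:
$- 44 \left(\left(-3\right) \left(-5\right)\right) - 9 = \left(-44\right) 15 - 9 = -660 - 9 = -669$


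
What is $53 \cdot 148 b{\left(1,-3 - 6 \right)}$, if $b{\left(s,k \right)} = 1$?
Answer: $7844$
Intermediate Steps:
$53 \cdot 148 b{\left(1,-3 - 6 \right)} = 53 \cdot 148 \cdot 1 = 7844 \cdot 1 = 7844$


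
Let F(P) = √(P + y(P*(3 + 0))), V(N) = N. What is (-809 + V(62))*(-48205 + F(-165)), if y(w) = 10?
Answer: 36009135 - 747*I*√155 ≈ 3.6009e+7 - 9300.1*I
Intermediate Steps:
F(P) = √(10 + P) (F(P) = √(P + 10) = √(10 + P))
(-809 + V(62))*(-48205 + F(-165)) = (-809 + 62)*(-48205 + √(10 - 165)) = -747*(-48205 + √(-155)) = -747*(-48205 + I*√155) = 36009135 - 747*I*√155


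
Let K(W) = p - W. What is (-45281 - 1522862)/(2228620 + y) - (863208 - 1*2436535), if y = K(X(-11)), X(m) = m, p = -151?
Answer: 3506126184817/2228480 ≈ 1.5733e+6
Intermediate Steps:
K(W) = -151 - W
y = -140 (y = -151 - 1*(-11) = -151 + 11 = -140)
(-45281 - 1522862)/(2228620 + y) - (863208 - 1*2436535) = (-45281 - 1522862)/(2228620 - 140) - (863208 - 1*2436535) = -1568143/2228480 - (863208 - 2436535) = -1568143*1/2228480 - 1*(-1573327) = -1568143/2228480 + 1573327 = 3506126184817/2228480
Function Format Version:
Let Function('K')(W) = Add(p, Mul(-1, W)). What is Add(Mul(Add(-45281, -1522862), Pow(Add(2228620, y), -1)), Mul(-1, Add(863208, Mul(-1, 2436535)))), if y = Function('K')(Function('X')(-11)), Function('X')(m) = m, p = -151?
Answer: Rational(3506126184817, 2228480) ≈ 1.5733e+6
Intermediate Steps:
Function('K')(W) = Add(-151, Mul(-1, W))
y = -140 (y = Add(-151, Mul(-1, -11)) = Add(-151, 11) = -140)
Add(Mul(Add(-45281, -1522862), Pow(Add(2228620, y), -1)), Mul(-1, Add(863208, Mul(-1, 2436535)))) = Add(Mul(Add(-45281, -1522862), Pow(Add(2228620, -140), -1)), Mul(-1, Add(863208, Mul(-1, 2436535)))) = Add(Mul(-1568143, Pow(2228480, -1)), Mul(-1, Add(863208, -2436535))) = Add(Mul(-1568143, Rational(1, 2228480)), Mul(-1, -1573327)) = Add(Rational(-1568143, 2228480), 1573327) = Rational(3506126184817, 2228480)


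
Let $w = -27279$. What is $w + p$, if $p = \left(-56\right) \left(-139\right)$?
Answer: $-19495$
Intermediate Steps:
$p = 7784$
$w + p = -27279 + 7784 = -19495$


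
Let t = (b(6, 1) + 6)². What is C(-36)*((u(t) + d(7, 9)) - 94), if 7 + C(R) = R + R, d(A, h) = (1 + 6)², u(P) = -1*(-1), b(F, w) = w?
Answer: 3476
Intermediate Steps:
t = 49 (t = (1 + 6)² = 7² = 49)
u(P) = 1
d(A, h) = 49 (d(A, h) = 7² = 49)
C(R) = -7 + 2*R (C(R) = -7 + (R + R) = -7 + 2*R)
C(-36)*((u(t) + d(7, 9)) - 94) = (-7 + 2*(-36))*((1 + 49) - 94) = (-7 - 72)*(50 - 94) = -79*(-44) = 3476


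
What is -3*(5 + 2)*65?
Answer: -1365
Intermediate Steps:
-3*(5 + 2)*65 = -3*7*65 = -21*65 = -1365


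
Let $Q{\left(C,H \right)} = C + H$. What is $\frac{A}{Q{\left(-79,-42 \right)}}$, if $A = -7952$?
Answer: $\frac{7952}{121} \approx 65.719$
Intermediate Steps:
$\frac{A}{Q{\left(-79,-42 \right)}} = - \frac{7952}{-79 - 42} = - \frac{7952}{-121} = \left(-7952\right) \left(- \frac{1}{121}\right) = \frac{7952}{121}$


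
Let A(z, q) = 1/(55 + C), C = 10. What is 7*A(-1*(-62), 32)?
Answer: 7/65 ≈ 0.10769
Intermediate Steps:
A(z, q) = 1/65 (A(z, q) = 1/(55 + 10) = 1/65)
7*A(-1*(-62), 32) = 7*(1/65) = 7/65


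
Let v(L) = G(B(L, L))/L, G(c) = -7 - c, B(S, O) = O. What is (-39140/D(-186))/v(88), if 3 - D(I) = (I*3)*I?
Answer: -3296/9435 ≈ -0.34934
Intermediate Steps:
D(I) = 3 - 3*I² (D(I) = 3 - I*3*I = 3 - 3*I*I = 3 - 3*I²)
v(L) = (-7 - L)/L
(-39140/D(-186))/v(88) = (-39140/(3 - 3*(-186)²))/(((-7 - 1*88)/88)) = (-39140/(3 - 3*34596))/(((-7 - 88)/88)) = (-39140/(3 - 103788))/(((1/88)*(-95))) = (-39140/(-103785))/(-95/88) = -39140*(-1/103785)*(-88/95) = (7828/20757)*(-88/95) = -3296/9435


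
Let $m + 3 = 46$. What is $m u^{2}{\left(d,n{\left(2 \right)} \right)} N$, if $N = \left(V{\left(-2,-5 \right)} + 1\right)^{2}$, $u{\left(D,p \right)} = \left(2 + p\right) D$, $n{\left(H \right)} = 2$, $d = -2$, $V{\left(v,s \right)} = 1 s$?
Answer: $44032$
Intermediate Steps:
$V{\left(v,s \right)} = s$
$u{\left(D,p \right)} = D \left(2 + p\right)$
$m = 43$ ($m = -3 + 46 = 43$)
$N = 16$ ($N = \left(-5 + 1\right)^{2} = \left(-4\right)^{2} = 16$)
$m u^{2}{\left(d,n{\left(2 \right)} \right)} N = 43 \left(- 2 \left(2 + 2\right)\right)^{2} \cdot 16 = 43 \left(\left(-2\right) 4\right)^{2} \cdot 16 = 43 \left(-8\right)^{2} \cdot 16 = 43 \cdot 64 \cdot 16 = 2752 \cdot 16 = 44032$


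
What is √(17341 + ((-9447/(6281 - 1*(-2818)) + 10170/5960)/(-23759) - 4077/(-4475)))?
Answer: √711760985588906892639809348257/6406467281790 ≈ 131.69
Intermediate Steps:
√(17341 + ((-9447/(6281 - 1*(-2818)) + 10170/5960)/(-23759) - 4077/(-4475))) = √(17341 + ((-9447/(6281 + 2818) + 10170*(1/5960))*(-1/23759) - 4077*(-1/4475))) = √(17341 + ((-9447/9099 + 1017/596)*(-1/23759) + 4077/4475)) = √(17341 + ((-9447*1/9099 + 1017/596)*(-1/23759) + 4077/4475)) = √(17341 + ((-3149/3033 + 1017/596)*(-1/23759) + 4077/4475)) = √(17341 + ((1207757/1807668)*(-1/23759) + 4077/4475)) = √(17341 + (-1207757/42948384012 + 4077/4475)) = √(17341 + 175095156904349/192194018453700) = √(3333011569162516049/192194018453700) = √711760985588906892639809348257/6406467281790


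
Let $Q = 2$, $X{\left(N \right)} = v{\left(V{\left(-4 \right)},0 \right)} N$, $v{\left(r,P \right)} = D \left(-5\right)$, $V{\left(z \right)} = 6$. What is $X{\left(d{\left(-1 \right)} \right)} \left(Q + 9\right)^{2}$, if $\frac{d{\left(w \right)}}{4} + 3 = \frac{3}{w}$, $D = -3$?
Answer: $-43560$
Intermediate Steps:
$v{\left(r,P \right)} = 15$ ($v{\left(r,P \right)} = \left(-3\right) \left(-5\right) = 15$)
$d{\left(w \right)} = -12 + \frac{12}{w}$ ($d{\left(w \right)} = -12 + 4 \frac{3}{w} = -12 + \frac{12}{w}$)
$X{\left(N \right)} = 15 N$
$X{\left(d{\left(-1 \right)} \right)} \left(Q + 9\right)^{2} = 15 \left(-12 + \frac{12}{-1}\right) \left(2 + 9\right)^{2} = 15 \left(-12 + 12 \left(-1\right)\right) 11^{2} = 15 \left(-12 - 12\right) 121 = 15 \left(-24\right) 121 = \left(-360\right) 121 = -43560$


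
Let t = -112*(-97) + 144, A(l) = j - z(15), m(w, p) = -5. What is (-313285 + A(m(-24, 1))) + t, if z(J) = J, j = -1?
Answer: -302293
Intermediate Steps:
A(l) = -16 (A(l) = -1 - 1*15 = -1 - 15 = -16)
t = 11008 (t = 10864 + 144 = 11008)
(-313285 + A(m(-24, 1))) + t = (-313285 - 16) + 11008 = -313301 + 11008 = -302293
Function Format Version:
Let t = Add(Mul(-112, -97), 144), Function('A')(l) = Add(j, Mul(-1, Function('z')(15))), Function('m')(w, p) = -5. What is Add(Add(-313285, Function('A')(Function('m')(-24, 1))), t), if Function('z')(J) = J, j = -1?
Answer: -302293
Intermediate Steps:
Function('A')(l) = -16 (Function('A')(l) = Add(-1, Mul(-1, 15)) = Add(-1, -15) = -16)
t = 11008 (t = Add(10864, 144) = 11008)
Add(Add(-313285, Function('A')(Function('m')(-24, 1))), t) = Add(Add(-313285, -16), 11008) = Add(-313301, 11008) = -302293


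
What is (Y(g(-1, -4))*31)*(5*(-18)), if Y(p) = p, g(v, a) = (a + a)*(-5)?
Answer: -111600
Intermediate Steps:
g(v, a) = -10*a (g(v, a) = (2*a)*(-5) = -10*a)
(Y(g(-1, -4))*31)*(5*(-18)) = (-10*(-4)*31)*(5*(-18)) = (40*31)*(-90) = 1240*(-90) = -111600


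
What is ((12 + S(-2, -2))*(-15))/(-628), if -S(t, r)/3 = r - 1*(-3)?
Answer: 135/628 ≈ 0.21497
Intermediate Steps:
S(t, r) = -9 - 3*r (S(t, r) = -3*(r - 1*(-3)) = -3*(r + 3) = -3*(3 + r) = -9 - 3*r)
((12 + S(-2, -2))*(-15))/(-628) = ((12 + (-9 - 3*(-2)))*(-15))/(-628) = ((12 + (-9 + 6))*(-15))*(-1/628) = ((12 - 3)*(-15))*(-1/628) = (9*(-15))*(-1/628) = -135*(-1/628) = 135/628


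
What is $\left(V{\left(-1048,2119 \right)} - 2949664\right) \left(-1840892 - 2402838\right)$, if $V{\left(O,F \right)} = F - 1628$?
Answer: $12515493935290$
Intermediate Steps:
$V{\left(O,F \right)} = -1628 + F$
$\left(V{\left(-1048,2119 \right)} - 2949664\right) \left(-1840892 - 2402838\right) = \left(\left(-1628 + 2119\right) - 2949664\right) \left(-1840892 - 2402838\right) = \left(491 - 2949664\right) \left(-4243730\right) = \left(-2949173\right) \left(-4243730\right) = 12515493935290$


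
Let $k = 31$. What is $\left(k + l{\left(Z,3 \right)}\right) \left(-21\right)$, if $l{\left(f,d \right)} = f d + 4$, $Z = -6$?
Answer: $-357$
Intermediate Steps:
$l{\left(f,d \right)} = 4 + d f$ ($l{\left(f,d \right)} = d f + 4 = 4 + d f$)
$\left(k + l{\left(Z,3 \right)}\right) \left(-21\right) = \left(31 + \left(4 + 3 \left(-6\right)\right)\right) \left(-21\right) = \left(31 + \left(4 - 18\right)\right) \left(-21\right) = \left(31 - 14\right) \left(-21\right) = 17 \left(-21\right) = -357$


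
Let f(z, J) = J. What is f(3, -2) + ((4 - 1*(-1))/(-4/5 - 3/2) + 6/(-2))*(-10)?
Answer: 1144/23 ≈ 49.739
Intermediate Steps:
f(3, -2) + ((4 - 1*(-1))/(-4/5 - 3/2) + 6/(-2))*(-10) = -2 + ((4 - 1*(-1))/(-4/5 - 3/2) + 6/(-2))*(-10) = -2 + ((4 + 1)/(-4*⅕ - 3*½) + 6*(-½))*(-10) = -2 + (5/(-⅘ - 3/2) - 3)*(-10) = -2 + (5/(-23/10) - 3)*(-10) = -2 + (5*(-10/23) - 3)*(-10) = -2 + (-50/23 - 3)*(-10) = -2 - 119/23*(-10) = -2 + 1190/23 = 1144/23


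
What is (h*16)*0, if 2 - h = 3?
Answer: 0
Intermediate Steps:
h = -1 (h = 2 - 1*3 = 2 - 3 = -1)
(h*16)*0 = -1*16*0 = -16*0 = 0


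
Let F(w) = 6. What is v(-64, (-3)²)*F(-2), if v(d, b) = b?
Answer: 54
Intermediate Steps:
v(-64, (-3)²)*F(-2) = (-3)²*6 = 9*6 = 54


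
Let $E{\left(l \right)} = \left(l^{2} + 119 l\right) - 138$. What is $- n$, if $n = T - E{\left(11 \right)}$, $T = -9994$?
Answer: $11286$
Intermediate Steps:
$E{\left(l \right)} = -138 + l^{2} + 119 l$
$n = -11286$ ($n = -9994 - \left(-138 + 11^{2} + 119 \cdot 11\right) = -9994 - \left(-138 + 121 + 1309\right) = -9994 - 1292 = -11286$)
$- n = \left(-1\right) \left(-11286\right) = 11286$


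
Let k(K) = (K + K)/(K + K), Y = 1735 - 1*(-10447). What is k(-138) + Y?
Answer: 12183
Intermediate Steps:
Y = 12182 (Y = 1735 + 10447 = 12182)
k(K) = 1 (k(K) = (2*K)/((2*K)) = (2*K)*(1/(2*K)) = 1)
k(-138) + Y = 1 + 12182 = 12183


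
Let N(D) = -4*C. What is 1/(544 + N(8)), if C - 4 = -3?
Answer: 1/540 ≈ 0.0018519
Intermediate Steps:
C = 1 (C = 4 - 3 = 1)
N(D) = -4 (N(D) = -4*1 = -4)
1/(544 + N(8)) = 1/(544 - 4) = 1/540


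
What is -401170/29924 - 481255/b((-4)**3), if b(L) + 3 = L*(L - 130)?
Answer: -9690398915/185723306 ≈ -52.177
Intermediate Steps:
b(L) = -3 + L*(-130 + L) (b(L) = -3 + L*(L - 130) = -3 + L*(-130 + L))
-401170/29924 - 481255/b((-4)**3) = -401170/29924 - 481255/(-3 + ((-4)**3)**2 - 130*(-4)**3) = -401170*1/29924 - 481255/(-3 + (-64)**2 - 130*(-64)) = -200585/14962 - 481255/(-3 + 4096 + 8320) = -200585/14962 - 481255/12413 = -9690398915/185723306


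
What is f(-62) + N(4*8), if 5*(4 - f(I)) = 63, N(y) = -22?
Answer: -153/5 ≈ -30.600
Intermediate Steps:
f(I) = -43/5 (f(I) = 4 - ⅕*63 = 4 - 63/5 = -43/5)
f(-62) + N(4*8) = -43/5 - 22 = -153/5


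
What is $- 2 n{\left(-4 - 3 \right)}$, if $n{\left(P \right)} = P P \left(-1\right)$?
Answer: $98$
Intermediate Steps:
$n{\left(P \right)} = - P^{2}$ ($n{\left(P \right)} = P^{2} \left(-1\right) = - P^{2}$)
$- 2 n{\left(-4 - 3 \right)} = - 2 \left(- \left(-4 - 3\right)^{2}\right) = - 2 \left(- \left(-7\right)^{2}\right) = - 2 \left(\left(-1\right) 49\right) = \left(-2\right) \left(-49\right) = 98$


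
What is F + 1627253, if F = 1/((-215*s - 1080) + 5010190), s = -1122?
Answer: 8543631516021/5250340 ≈ 1.6273e+6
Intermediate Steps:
F = 1/5250340 (F = 1/((-215*(-1122) - 1080) + 5010190) = 1/((241230 - 1080) + 5010190) = 1/(240150 + 5010190) = 1/5250340 ≈ 1.9046e-7)
F + 1627253 = 1/5250340 + 1627253 = 8543631516021/5250340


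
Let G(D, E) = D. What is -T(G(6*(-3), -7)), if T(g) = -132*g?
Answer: -2376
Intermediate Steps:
-T(G(6*(-3), -7)) = -(-132)*6*(-3) = -(-132)*(-18) = -1*2376 = -2376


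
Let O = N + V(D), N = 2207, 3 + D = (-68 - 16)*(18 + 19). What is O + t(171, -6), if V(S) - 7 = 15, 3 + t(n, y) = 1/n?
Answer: 380647/171 ≈ 2226.0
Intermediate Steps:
t(n, y) = -3 + 1/n
D = -3111 (D = -3 + (-68 - 16)*(18 + 19) = -3 - 84*37 = -3 - 3108 = -3111)
V(S) = 22 (V(S) = 7 + 15 = 22)
O = 2229 (O = 2207 + 22 = 2229)
O + t(171, -6) = 2229 + (-3 + 1/171) = 2229 - 512/171 = 380647/171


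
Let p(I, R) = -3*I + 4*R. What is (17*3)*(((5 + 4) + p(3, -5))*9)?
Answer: -9180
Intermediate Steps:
(17*3)*(((5 + 4) + p(3, -5))*9) = (17*3)*(((5 + 4) + (-3*3 + 4*(-5)))*9) = 51*((9 + (-9 - 20))*9) = 51*((9 - 29)*9) = 51*(-20*9) = 51*(-180) = -9180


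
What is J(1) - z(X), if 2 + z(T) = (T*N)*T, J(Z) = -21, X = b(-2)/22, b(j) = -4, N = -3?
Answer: -2287/121 ≈ -18.901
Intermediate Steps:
X = -2/11 (X = -4/22 = -4*1/22 = -2/11 ≈ -0.18182)
z(T) = -2 - 3*T² (z(T) = -2 + (T*(-3))*T = -2 + (-3*T)*T = -2 - 3*T²)
J(1) - z(X) = -21 - (-2 - 3*(-2/11)²) = -21 - (-2 - 3*4/121) = -21 - (-2 - 12/121) = -21 - 1*(-254/121) = -21 + 254/121 = -2287/121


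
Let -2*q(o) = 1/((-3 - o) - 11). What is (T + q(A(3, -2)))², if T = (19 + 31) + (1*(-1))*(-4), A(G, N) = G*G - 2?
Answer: 5148361/1764 ≈ 2918.6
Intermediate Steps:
A(G, N) = -2 + G² (A(G, N) = G² - 2 = -2 + G²)
q(o) = -1/(2*(-14 - o)) (q(o) = -1/(2*((-3 - o) - 11)) = -1/(2*(-14 - o)))
T = 54 (T = 50 - 1*(-4) = 50 + 4 = 54)
(T + q(A(3, -2)))² = (54 + 1/(2*(14 + (-2 + 3²))))² = (54 + 1/(2*(14 + (-2 + 9))))² = (54 + 1/(2*(14 + 7)))² = (54 + (½)/21)² = (54 + (½)*(1/21))² = (54 + 1/42)² = (2269/42)² = 5148361/1764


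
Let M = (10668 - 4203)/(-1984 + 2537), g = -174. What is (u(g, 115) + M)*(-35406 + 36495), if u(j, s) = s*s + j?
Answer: 7866574452/553 ≈ 1.4225e+7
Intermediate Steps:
u(j, s) = j + s² (u(j, s) = s² + j = j + s²)
M = 6465/553 ≈ 11.691
(u(g, 115) + M)*(-35406 + 36495) = ((-174 + 115²) + 6465/553)*(-35406 + 36495) = ((-174 + 13225) + 6465/553)*1089 = (13051 + 6465/553)*1089 = (7223668/553)*1089 = 7866574452/553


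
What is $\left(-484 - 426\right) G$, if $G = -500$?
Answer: $455000$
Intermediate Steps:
$\left(-484 - 426\right) G = \left(-484 - 426\right) \left(-500\right) = \left(-910\right) \left(-500\right) = 455000$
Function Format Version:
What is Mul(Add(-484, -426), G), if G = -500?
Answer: 455000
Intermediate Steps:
Mul(Add(-484, -426), G) = Mul(Add(-484, -426), -500) = Mul(-910, -500) = 455000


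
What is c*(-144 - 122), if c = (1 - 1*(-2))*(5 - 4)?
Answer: -798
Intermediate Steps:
c = 3 (c = (1 + 2)*1 = 3*1 = 3)
c*(-144 - 122) = 3*(-144 - 122) = 3*(-266) = -798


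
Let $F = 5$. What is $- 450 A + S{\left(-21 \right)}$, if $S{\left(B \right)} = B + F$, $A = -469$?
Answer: $211034$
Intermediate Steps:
$S{\left(B \right)} = 5 + B$ ($S{\left(B \right)} = B + 5 = 5 + B$)
$- 450 A + S{\left(-21 \right)} = \left(-450\right) \left(-469\right) + \left(5 - 21\right) = 211050 - 16 = 211034$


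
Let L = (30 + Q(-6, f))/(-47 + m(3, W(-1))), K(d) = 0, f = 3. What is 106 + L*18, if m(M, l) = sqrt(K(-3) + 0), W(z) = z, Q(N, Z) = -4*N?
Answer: 4010/47 ≈ 85.319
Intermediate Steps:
m(M, l) = 0 (m(M, l) = sqrt(0 + 0) = sqrt(0) = 0)
L = -54/47 (L = (30 - 4*(-6))/(-47 + 0) = (30 + 24)/(-47) = 54*(-1/47) = -54/47 ≈ -1.1489)
106 + L*18 = 106 - 54/47*18 = 106 - 972/47 = 4010/47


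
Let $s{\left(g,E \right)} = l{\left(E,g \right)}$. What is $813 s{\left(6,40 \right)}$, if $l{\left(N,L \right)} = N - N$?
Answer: $0$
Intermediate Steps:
$l{\left(N,L \right)} = 0$
$s{\left(g,E \right)} = 0$
$813 s{\left(6,40 \right)} = 813 \cdot 0 = 0$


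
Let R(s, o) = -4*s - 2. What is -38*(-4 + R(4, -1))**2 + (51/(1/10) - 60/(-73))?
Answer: -1305326/73 ≈ -17881.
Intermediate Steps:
R(s, o) = -2 - 4*s
-38*(-4 + R(4, -1))**2 + (51/(1/10) - 60/(-73)) = -38*(-4 + (-2 - 4*4))**2 + (51/(1/10) - 60/(-73)) = -38*(-4 + (-2 - 16))**2 + (51/(1/10) - 60*(-1/73)) = -38*(-4 - 18)**2 + (51*10 + 60/73) = -38*(-22)**2 + (510 + 60/73) = -38*484 + 37290/73 = -18392 + 37290/73 = -1305326/73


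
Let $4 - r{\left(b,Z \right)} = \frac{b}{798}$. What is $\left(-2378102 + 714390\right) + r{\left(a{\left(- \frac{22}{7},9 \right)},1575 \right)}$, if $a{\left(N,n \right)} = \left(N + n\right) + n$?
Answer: $- \frac{4646736496}{2793} \approx -1.6637 \cdot 10^{6}$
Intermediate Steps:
$a{\left(N,n \right)} = N + 2 n$
$r{\left(b,Z \right)} = 4 - \frac{b}{798}$
$\left(-2378102 + 714390\right) + r{\left(a{\left(- \frac{22}{7},9 \right)},1575 \right)} = \left(-2378102 + 714390\right) + \left(4 - \frac{- \frac{22}{7} + 2 \cdot 9}{798}\right) = -1663712 + \left(4 - \frac{\left(-22\right) \frac{1}{7} + 18}{798}\right) = -1663712 + \left(4 - \frac{- \frac{22}{7} + 18}{798}\right) = -1663712 + \left(4 - \frac{52}{2793}\right) = -1663712 + \frac{11120}{2793} = - \frac{4646736496}{2793}$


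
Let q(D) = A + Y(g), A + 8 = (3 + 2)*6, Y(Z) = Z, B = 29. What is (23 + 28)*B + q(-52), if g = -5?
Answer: 1496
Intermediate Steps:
A = 22 (A = -8 + (3 + 2)*6 = -8 + 5*6 = -8 + 30 = 22)
q(D) = 17 (q(D) = 22 - 5 = 17)
(23 + 28)*B + q(-52) = (23 + 28)*29 + 17 = 51*29 + 17 = 1479 + 17 = 1496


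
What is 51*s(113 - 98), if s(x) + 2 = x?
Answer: 663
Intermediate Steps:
s(x) = -2 + x
51*s(113 - 98) = 51*(-2 + (113 - 98)) = 51*(-2 + 15) = 51*13 = 663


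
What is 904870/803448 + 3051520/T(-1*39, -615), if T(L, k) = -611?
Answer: -1225592382695/245453364 ≈ -4993.2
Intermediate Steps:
904870/803448 + 3051520/T(-1*39, -615) = 904870/803448 + 3051520/(-611) = 904870*(1/803448) + 3051520*(-1/611) = 452435/401724 - 3051520/611 = -1225592382695/245453364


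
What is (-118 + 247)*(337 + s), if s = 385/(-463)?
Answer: 20078334/463 ≈ 43366.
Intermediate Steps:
s = -385/463 (s = 385*(-1/463) = -385/463 ≈ -0.83153)
(-118 + 247)*(337 + s) = (-118 + 247)*(337 - 385/463) = 129*(155646/463) = 20078334/463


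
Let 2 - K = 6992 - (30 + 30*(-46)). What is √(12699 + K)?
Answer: √4359 ≈ 66.023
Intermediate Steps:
K = -8340 (K = 2 - (6992 - (30 + 30*(-46))) = 2 - (6992 - (30 - 1380)) = 2 - (6992 - 1*(-1350)) = 2 - (6992 + 1350) = 2 - 1*8342 = 2 - 8342 = -8340)
√(12699 + K) = √(12699 - 8340) = √4359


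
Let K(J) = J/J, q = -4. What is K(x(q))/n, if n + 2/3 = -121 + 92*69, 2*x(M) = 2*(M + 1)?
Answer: 3/18679 ≈ 0.00016061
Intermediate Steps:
x(M) = 1 + M (x(M) = (2*(M + 1))/2 = (2*(1 + M))/2 = (2 + 2*M)/2 = 1 + M)
n = 18679/3 (n = -⅔ + (-121 + 92*69) = -⅔ + (-121 + 6348) = -⅔ + 6227 = 18679/3 ≈ 6226.3)
K(J) = 1
K(x(q))/n = 1/(18679/3) = 1*(3/18679) = 3/18679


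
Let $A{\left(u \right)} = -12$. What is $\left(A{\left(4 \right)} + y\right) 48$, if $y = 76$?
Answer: $3072$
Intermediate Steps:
$\left(A{\left(4 \right)} + y\right) 48 = \left(-12 + 76\right) 48 = 64 \cdot 48 = 3072$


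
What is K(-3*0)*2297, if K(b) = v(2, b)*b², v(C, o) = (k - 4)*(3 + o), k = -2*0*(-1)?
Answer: 0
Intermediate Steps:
k = 0 (k = 0*(-1) = 0)
v(C, o) = -12 - 4*o (v(C, o) = (0 - 4)*(3 + o) = -4*(3 + o) = -12 - 4*o)
K(b) = b²*(-12 - 4*b) (K(b) = (-12 - 4*b)*b² = b²*(-12 - 4*b))
K(-3*0)*2297 = (4*(-3*0)²*(-3 - (-3)*0))*2297 = (4*0²*(-3 - 1*0))*2297 = (4*0*(-3 + 0))*2297 = (4*0*(-3))*2297 = 0*2297 = 0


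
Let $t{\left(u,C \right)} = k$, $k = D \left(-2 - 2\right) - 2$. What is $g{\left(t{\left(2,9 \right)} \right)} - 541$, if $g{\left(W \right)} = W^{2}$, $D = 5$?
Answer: $-57$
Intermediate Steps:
$k = -22$ ($k = 5 \left(-2 - 2\right) - 2 = 5 \left(-4\right) - 2 = -20 - 2 = -22$)
$t{\left(u,C \right)} = -22$
$g{\left(t{\left(2,9 \right)} \right)} - 541 = \left(-22\right)^{2} - 541 = 484 - 541 = -57$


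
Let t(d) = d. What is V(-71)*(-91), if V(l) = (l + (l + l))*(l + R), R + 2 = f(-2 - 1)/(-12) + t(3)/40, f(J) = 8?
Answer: -57057091/40 ≈ -1.4264e+6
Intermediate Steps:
R = -311/120 (R = -2 + (8/(-12) + 3/40) = -2 + (8*(-1/12) + 3*(1/40)) = -2 + (-⅔ + 3/40) = -2 - 71/120 = -311/120 ≈ -2.5917)
V(l) = 3*l*(-311/120 + l) (V(l) = (l + (l + l))*(l - 311/120) = (l + 2*l)*(-311/120 + l) = (3*l)*(-311/120 + l) = 3*l*(-311/120 + l))
V(-71)*(-91) = ((1/40)*(-71)*(-311 + 120*(-71)))*(-91) = ((1/40)*(-71)*(-311 - 8520))*(-91) = ((1/40)*(-71)*(-8831))*(-91) = (627001/40)*(-91) = -57057091/40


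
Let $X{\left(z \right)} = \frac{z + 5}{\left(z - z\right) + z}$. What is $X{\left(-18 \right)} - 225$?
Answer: $- \frac{4037}{18} \approx -224.28$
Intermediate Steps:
$X{\left(z \right)} = \frac{5 + z}{z}$ ($X{\left(z \right)} = \frac{5 + z}{0 + z} = \frac{5 + z}{z}$)
$X{\left(-18 \right)} - 225 = \frac{5 - 18}{-18} - 225 = \left(- \frac{1}{18}\right) \left(-13\right) - 225 = \frac{13}{18} - 225 = - \frac{4037}{18}$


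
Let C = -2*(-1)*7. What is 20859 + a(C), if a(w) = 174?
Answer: 21033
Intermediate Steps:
C = 14 (C = 2*7 = 14)
20859 + a(C) = 20859 + 174 = 21033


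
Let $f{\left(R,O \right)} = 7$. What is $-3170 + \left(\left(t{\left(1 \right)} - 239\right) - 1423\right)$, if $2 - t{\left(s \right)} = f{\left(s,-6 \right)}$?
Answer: $-4837$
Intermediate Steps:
$t{\left(s \right)} = -5$ ($t{\left(s \right)} = 2 - 7 = -5$)
$-3170 + \left(\left(t{\left(1 \right)} - 239\right) - 1423\right) = -3170 - 1667 = -4837$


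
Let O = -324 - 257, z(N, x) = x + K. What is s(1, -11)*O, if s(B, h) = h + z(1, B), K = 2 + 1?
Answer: 4067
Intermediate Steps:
K = 3
z(N, x) = 3 + x (z(N, x) = x + 3 = 3 + x)
s(B, h) = 3 + B + h (s(B, h) = h + (3 + B) = 3 + B + h)
O = -581
s(1, -11)*O = (3 + 1 - 11)*(-581) = -7*(-581) = 4067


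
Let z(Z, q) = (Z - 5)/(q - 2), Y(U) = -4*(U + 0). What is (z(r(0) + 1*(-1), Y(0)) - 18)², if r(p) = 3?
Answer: 1089/4 ≈ 272.25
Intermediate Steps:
Y(U) = -4*U
z(Z, q) = (-5 + Z)/(-2 + q)
(z(r(0) + 1*(-1), Y(0)) - 18)² = ((-5 + (3 + 1*(-1)))/(-2 - 4*0) - 18)² = ((-5 + (3 - 1))/(-2 + 0) - 18)² = ((-5 + 2)/(-2) - 18)² = (-½*(-3) - 18)² = (3/2 - 18)² = (-33/2)² = 1089/4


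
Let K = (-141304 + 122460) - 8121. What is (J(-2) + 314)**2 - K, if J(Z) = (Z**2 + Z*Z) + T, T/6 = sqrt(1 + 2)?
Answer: 130757 + 3864*sqrt(3) ≈ 1.3745e+5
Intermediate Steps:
T = 6*sqrt(3) (T = 6*sqrt(1 + 2) = 6*sqrt(3) ≈ 10.392)
K = -26965 (K = -18844 - 8121 = -26965)
J(Z) = 2*Z**2 + 6*sqrt(3) (J(Z) = (Z**2 + Z*Z) + 6*sqrt(3) = (Z**2 + Z**2) + 6*sqrt(3) = 2*Z**2 + 6*sqrt(3))
(J(-2) + 314)**2 - K = ((2*(-2)**2 + 6*sqrt(3)) + 314)**2 - 1*(-26965) = ((2*4 + 6*sqrt(3)) + 314)**2 + 26965 = ((8 + 6*sqrt(3)) + 314)**2 + 26965 = (322 + 6*sqrt(3))**2 + 26965 = 26965 + (322 + 6*sqrt(3))**2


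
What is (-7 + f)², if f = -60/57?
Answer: 23409/361 ≈ 64.845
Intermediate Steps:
f = -20/19 (f = -60*1/57 = -20/19 ≈ -1.0526)
(-7 + f)² = (-7 - 20/19)² = (-153/19)² = 23409/361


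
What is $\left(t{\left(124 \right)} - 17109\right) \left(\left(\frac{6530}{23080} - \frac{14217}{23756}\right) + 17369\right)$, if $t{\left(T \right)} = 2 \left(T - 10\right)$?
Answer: $- \frac{2009482505289933}{6853606} \approx -2.932 \cdot 10^{8}$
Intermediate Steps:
$t{\left(T \right)} = -20 + 2 T$ ($t{\left(T \right)} = 2 \left(T - 10\right) = 2 \left(-10 + T\right) = -20 + 2 T$)
$\left(t{\left(124 \right)} - 17109\right) \left(\left(\frac{6530}{23080} - \frac{14217}{23756}\right) + 17369\right) = \left(\left(-20 + 2 \cdot 124\right) - 17109\right) \left(\left(\frac{6530}{23080} - \frac{14217}{23756}\right) + 17369\right) = \left(\left(-20 + 248\right) - 17109\right) \left(\left(6530 \cdot \frac{1}{23080} - \frac{14217}{23756}\right) + 17369\right) = \left(228 - 17109\right) \left(\left(\frac{653}{2308} - \frac{14217}{23756}\right) + 17369\right) = - 16881 \left(- \frac{2162521}{6853606} + 17369\right) = \left(-16881\right) \frac{119038120093}{6853606} = - \frac{2009482505289933}{6853606}$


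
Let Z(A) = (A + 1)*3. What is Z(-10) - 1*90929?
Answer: -90956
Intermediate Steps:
Z(A) = 3 + 3*A (Z(A) = (1 + A)*3 = 3 + 3*A)
Z(-10) - 1*90929 = (3 + 3*(-10)) - 1*90929 = (3 - 30) - 90929 = -27 - 90929 = -90956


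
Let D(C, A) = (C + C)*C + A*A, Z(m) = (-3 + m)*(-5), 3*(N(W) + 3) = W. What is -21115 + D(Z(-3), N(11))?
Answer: -173831/9 ≈ -19315.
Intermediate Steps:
N(W) = -3 + W/3
Z(m) = 15 - 5*m
D(C, A) = A**2 + 2*C**2 (D(C, A) = (2*C)*C + A**2 = 2*C**2 + A**2 = A**2 + 2*C**2)
-21115 + D(Z(-3), N(11)) = -21115 + ((-3 + (1/3)*11)**2 + 2*(15 - 5*(-3))**2) = -21115 + ((-3 + 11/3)**2 + 2*(15 + 15)**2) = -21115 + ((2/3)**2 + 2*30**2) = -21115 + (4/9 + 2*900) = -21115 + (4/9 + 1800) = -21115 + 16204/9 = -173831/9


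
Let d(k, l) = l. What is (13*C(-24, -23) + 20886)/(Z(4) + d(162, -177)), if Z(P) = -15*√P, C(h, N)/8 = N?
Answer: -18494/207 ≈ -89.343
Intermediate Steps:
C(h, N) = 8*N
(13*C(-24, -23) + 20886)/(Z(4) + d(162, -177)) = (13*(8*(-23)) + 20886)/(-15*√4 - 177) = (13*(-184) + 20886)/(-15*2 - 177) = (-2392 + 20886)/(-30 - 177) = 18494/(-207) = 18494*(-1/207) = -18494/207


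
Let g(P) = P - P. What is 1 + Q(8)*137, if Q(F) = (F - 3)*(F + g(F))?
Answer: 5481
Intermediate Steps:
g(P) = 0
Q(F) = F*(-3 + F) (Q(F) = (F - 3)*(F + 0) = (-3 + F)*F = F*(-3 + F))
1 + Q(8)*137 = 1 + (8*(-3 + 8))*137 = 1 + (8*5)*137 = 1 + 40*137 = 1 + 5480 = 5481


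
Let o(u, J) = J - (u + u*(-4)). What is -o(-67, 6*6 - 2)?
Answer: 167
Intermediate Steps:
o(u, J) = J + 3*u (o(u, J) = J - (u - 4*u) = J - (-3)*u = J + 3*u)
-o(-67, 6*6 - 2) = -((6*6 - 2) + 3*(-67)) = -((36 - 2) - 201) = -(34 - 201) = -1*(-167) = 167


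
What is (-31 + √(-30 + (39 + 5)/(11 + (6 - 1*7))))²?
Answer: 4677/5 - 496*I*√10/5 ≈ 935.4 - 313.7*I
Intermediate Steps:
(-31 + √(-30 + (39 + 5)/(11 + (6 - 1*7))))² = (-31 + √(-30 + 44/(11 + (6 - 7))))² = (-31 + √(-30 + 44/(11 - 1)))² = (-31 + √(-30 + 44/10))² = (-31 + √(-30 + 44*(⅒)))² = (-31 + √(-30 + 22/5))² = (-31 + √(-128/5))² = (-31 + 8*I*√10/5)²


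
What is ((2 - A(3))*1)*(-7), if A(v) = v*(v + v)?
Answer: 112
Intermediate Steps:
A(v) = 2*v² (A(v) = v*(2*v) = 2*v²)
((2 - A(3))*1)*(-7) = ((2 - 2*3²)*1)*(-7) = ((2 - 2*9)*1)*(-7) = ((2 - 1*18)*1)*(-7) = ((2 - 18)*1)*(-7) = -16*1*(-7) = -16*(-7) = 112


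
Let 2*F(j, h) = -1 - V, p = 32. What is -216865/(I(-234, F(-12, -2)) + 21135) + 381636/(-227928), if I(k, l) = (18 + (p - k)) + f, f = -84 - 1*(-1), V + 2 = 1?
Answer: -2398841309/202627992 ≈ -11.839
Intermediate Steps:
V = -1 (V = -2 + 1 = -1)
F(j, h) = 0 (F(j, h) = (-1 - 1*(-1))/2 = (-1 + 1)/2 = (½)*0 = 0)
f = -83 (f = -84 + 1 = -83)
I(k, l) = -33 - k (I(k, l) = (18 + (32 - k)) - 83 = (50 - k) - 83 = -33 - k)
-216865/(I(-234, F(-12, -2)) + 21135) + 381636/(-227928) = -216865/((-33 - 1*(-234)) + 21135) + 381636/(-227928) = -216865/((-33 + 234) + 21135) + 381636*(-1/227928) = -216865/(201 + 21135) - 31803/18994 = -216865/21336 - 31803/18994 = -2398841309/202627992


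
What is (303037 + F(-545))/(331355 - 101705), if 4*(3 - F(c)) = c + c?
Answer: 24265/18372 ≈ 1.3208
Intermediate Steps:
F(c) = 3 - c/2 (F(c) = 3 - (c + c)/4 = 3 - c/2)
(303037 + F(-545))/(331355 - 101705) = (303037 + (3 - ½*(-545)))/(331355 - 101705) = (303037 + (3 + 545/2))/229650 = (303037 + 551/2)*(1/229650) = (606625/2)*(1/229650) = 24265/18372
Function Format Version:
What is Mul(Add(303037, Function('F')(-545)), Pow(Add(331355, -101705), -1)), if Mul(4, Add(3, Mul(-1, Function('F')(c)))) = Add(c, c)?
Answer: Rational(24265, 18372) ≈ 1.3208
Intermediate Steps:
Function('F')(c) = Add(3, Mul(Rational(-1, 2), c)) (Function('F')(c) = Add(3, Mul(Rational(-1, 4), Add(c, c))) = Add(3, Mul(Rational(-1, 4), Mul(2, c))) = Add(3, Mul(Rational(-1, 2), c)))
Mul(Add(303037, Function('F')(-545)), Pow(Add(331355, -101705), -1)) = Mul(Add(303037, Add(3, Mul(Rational(-1, 2), -545))), Pow(Add(331355, -101705), -1)) = Mul(Add(303037, Add(3, Rational(545, 2))), Pow(229650, -1)) = Mul(Add(303037, Rational(551, 2)), Rational(1, 229650)) = Mul(Rational(606625, 2), Rational(1, 229650)) = Rational(24265, 18372)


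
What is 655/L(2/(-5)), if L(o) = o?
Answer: -3275/2 ≈ -1637.5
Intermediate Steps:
655/L(2/(-5)) = 655/((2/(-5))) = 655/((2*(-1/5))) = 655/(-2/5) = 655*(-5/2) = -3275/2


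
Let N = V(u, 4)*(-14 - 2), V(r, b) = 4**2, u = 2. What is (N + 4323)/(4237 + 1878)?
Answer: 4067/6115 ≈ 0.66509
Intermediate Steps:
V(r, b) = 16
N = -256 (N = 16*(-14 - 2) = 16*(-16) = -256)
(N + 4323)/(4237 + 1878) = (-256 + 4323)/(4237 + 1878) = 4067/6115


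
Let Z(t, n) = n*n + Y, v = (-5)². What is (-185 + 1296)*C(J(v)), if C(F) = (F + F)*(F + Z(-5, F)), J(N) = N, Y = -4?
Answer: 35885300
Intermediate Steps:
v = 25
Z(t, n) = -4 + n² (Z(t, n) = n*n - 4 = n² - 4 = -4 + n²)
C(F) = 2*F*(-4 + F + F²) (C(F) = (F + F)*(F + (-4 + F²)) = (2*F)*(-4 + F + F²) = 2*F*(-4 + F + F²))
(-185 + 1296)*C(J(v)) = (-185 + 1296)*(2*25*(-4 + 25 + 25²)) = 1111*(2*25*(-4 + 25 + 625)) = 1111*(2*25*646) = 1111*32300 = 35885300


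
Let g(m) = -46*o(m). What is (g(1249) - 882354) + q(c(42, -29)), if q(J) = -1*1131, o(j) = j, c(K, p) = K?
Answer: -940939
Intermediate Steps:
q(J) = -1131
g(m) = -46*m
(g(1249) - 882354) + q(c(42, -29)) = (-46*1249 - 882354) - 1131 = (-57454 - 882354) - 1131 = -939808 - 1131 = -940939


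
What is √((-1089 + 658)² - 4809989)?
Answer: 14*I*√23593 ≈ 2150.4*I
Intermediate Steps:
√((-1089 + 658)² - 4809989) = √((-431)² - 4809989) = √(185761 - 4809989) = √(-4624228) = 14*I*√23593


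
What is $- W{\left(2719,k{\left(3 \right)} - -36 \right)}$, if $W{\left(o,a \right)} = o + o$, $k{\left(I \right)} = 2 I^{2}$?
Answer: $-5438$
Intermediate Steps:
$W{\left(o,a \right)} = 2 o$
$- W{\left(2719,k{\left(3 \right)} - -36 \right)} = - 2 \cdot 2719 = \left(-1\right) 5438 = -5438$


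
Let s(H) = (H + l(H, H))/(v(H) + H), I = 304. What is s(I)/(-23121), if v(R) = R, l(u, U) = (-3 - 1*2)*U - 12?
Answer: 307/3514392 ≈ 8.7355e-5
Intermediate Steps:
l(u, U) = -12 - 5*U (l(u, U) = (-3 - 2)*U - 12 = -5*U - 12 = -12 - 5*U)
s(H) = (-12 - 4*H)/(2*H) (s(H) = (H + (-12 - 5*H))/(H + H) = (-12 - 4*H)/((2*H)) = (-12 - 4*H)*(1/(2*H)) = (-12 - 4*H)/(2*H))
s(I)/(-23121) = (-2 - 6/304)/(-23121) = (-2 - 6*1/304)*(-1/23121) = (-2 - 3/152)*(-1/23121) = -307/152*(-1/23121) = 307/3514392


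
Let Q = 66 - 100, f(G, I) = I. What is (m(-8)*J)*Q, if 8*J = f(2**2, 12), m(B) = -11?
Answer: 561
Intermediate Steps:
J = 3/2 (J = (1/8)*12 = 3/2 ≈ 1.5000)
Q = -34
(m(-8)*J)*Q = -11*3/2*(-34) = -33/2*(-34) = 561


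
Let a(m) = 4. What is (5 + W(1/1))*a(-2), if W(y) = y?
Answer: 24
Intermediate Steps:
(5 + W(1/1))*a(-2) = (5 + 1/1)*4 = (5 + 1)*4 = 6*4 = 24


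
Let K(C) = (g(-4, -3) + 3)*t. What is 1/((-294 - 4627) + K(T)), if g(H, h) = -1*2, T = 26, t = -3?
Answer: -1/4924 ≈ -0.00020309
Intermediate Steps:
g(H, h) = -2
K(C) = -3 (K(C) = (-2 + 3)*(-3) = 1*(-3) = -3)
1/((-294 - 4627) + K(T)) = 1/((-294 - 4627) - 3) = 1/(-4921 - 3) = 1/(-4924) = -1/4924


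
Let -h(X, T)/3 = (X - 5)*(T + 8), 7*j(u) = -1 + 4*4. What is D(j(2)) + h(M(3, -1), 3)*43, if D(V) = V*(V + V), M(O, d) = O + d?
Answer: 209043/49 ≈ 4266.2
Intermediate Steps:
j(u) = 15/7 (j(u) = (-1 + 4*4)/7 = (-1 + 16)/7 = (⅐)*15 = 15/7)
D(V) = 2*V² (D(V) = V*(2*V) = 2*V²)
h(X, T) = -3*(-5 + X)*(8 + T) (h(X, T) = -3*(X - 5)*(T + 8) = -3*(-5 + X)*(8 + T))
D(j(2)) + h(M(3, -1), 3)*43 = 2*(15/7)² + (120 - 24*(3 - 1) + 15*3 - 3*3*(3 - 1))*43 = 2*(225/49) + (120 - 24*2 + 45 - 3*3*2)*43 = 450/49 + (120 - 48 + 45 - 18)*43 = 450/49 + 99*43 = 450/49 + 4257 = 209043/49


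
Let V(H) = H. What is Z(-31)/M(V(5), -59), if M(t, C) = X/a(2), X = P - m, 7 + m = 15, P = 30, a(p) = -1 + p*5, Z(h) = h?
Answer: -279/22 ≈ -12.682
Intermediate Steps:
a(p) = -1 + 5*p
m = 8 (m = -7 + 15 = 8)
X = 22 (X = 30 - 1*8 = 30 - 8 = 22)
M(t, C) = 22/9 (M(t, C) = 22/(-1 + 5*2) = 22/(-1 + 10) = 22/9)
Z(-31)/M(V(5), -59) = -31/22/9 = -31*9/22 = -279/22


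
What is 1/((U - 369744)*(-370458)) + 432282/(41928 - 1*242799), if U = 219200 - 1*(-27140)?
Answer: -199618217104547/92757762035928 ≈ -2.1520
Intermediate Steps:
U = 246340 (U = 219200 + 27140 = 246340)
1/((U - 369744)*(-370458)) + 432282/(41928 - 1*242799) = 1/((246340 - 369744)*(-370458)) + 432282/(41928 - 1*242799) = -1/370458/(-123404) + 432282/(41928 - 242799) = -1/123404*(-1/370458) + 432282/(-200871) = 1/45715999032 + 432282*(-1/200871) = 1/45715999032 - 144094/66957 = -199618217104547/92757762035928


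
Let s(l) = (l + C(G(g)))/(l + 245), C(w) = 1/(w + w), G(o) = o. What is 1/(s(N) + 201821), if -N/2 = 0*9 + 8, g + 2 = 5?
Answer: 1374/277301959 ≈ 4.9549e-6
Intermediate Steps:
g = 3 (g = -2 + 5 = 3)
C(w) = 1/(2*w)
N = -16 (N = -2*(0*9 + 8) = -2*(0 + 8) = -2*8 = -16)
s(l) = (⅙ + l)/(245 + l) (s(l) = (l + (½)/3)/(l + 245) = (l + (½)*(⅓))/(245 + l) = (l + ⅙)/(245 + l) = (⅙ + l)/(245 + l))
1/(s(N) + 201821) = 1/((⅙ - 16)/(245 - 16) + 201821) = 1/(-95/6/229 + 201821) = 1/((1/229)*(-95/6) + 201821) = 1/(-95/1374 + 201821) = 1/(277301959/1374) = 1374/277301959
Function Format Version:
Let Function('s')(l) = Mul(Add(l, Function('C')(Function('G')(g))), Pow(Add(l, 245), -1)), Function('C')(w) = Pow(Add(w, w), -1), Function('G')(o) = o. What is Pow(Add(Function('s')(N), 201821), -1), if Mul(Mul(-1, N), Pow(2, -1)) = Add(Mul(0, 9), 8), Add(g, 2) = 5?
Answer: Rational(1374, 277301959) ≈ 4.9549e-6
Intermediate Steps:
g = 3 (g = Add(-2, 5) = 3)
Function('C')(w) = Mul(Rational(1, 2), Pow(w, -1)) (Function('C')(w) = Pow(Mul(2, w), -1) = Mul(Rational(1, 2), Pow(w, -1)))
N = -16 (N = Mul(-2, Add(Mul(0, 9), 8)) = Mul(-2, Add(0, 8)) = Mul(-2, 8) = -16)
Function('s')(l) = Mul(Pow(Add(245, l), -1), Add(Rational(1, 6), l)) (Function('s')(l) = Mul(Add(l, Mul(Rational(1, 2), Pow(3, -1))), Pow(Add(l, 245), -1)) = Mul(Add(l, Mul(Rational(1, 2), Rational(1, 3))), Pow(Add(245, l), -1)) = Mul(Add(l, Rational(1, 6)), Pow(Add(245, l), -1)) = Mul(Add(Rational(1, 6), l), Pow(Add(245, l), -1)) = Mul(Pow(Add(245, l), -1), Add(Rational(1, 6), l)))
Pow(Add(Function('s')(N), 201821), -1) = Pow(Add(Mul(Pow(Add(245, -16), -1), Add(Rational(1, 6), -16)), 201821), -1) = Pow(Add(Mul(Pow(229, -1), Rational(-95, 6)), 201821), -1) = Pow(Add(Mul(Rational(1, 229), Rational(-95, 6)), 201821), -1) = Pow(Add(Rational(-95, 1374), 201821), -1) = Pow(Rational(277301959, 1374), -1) = Rational(1374, 277301959)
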